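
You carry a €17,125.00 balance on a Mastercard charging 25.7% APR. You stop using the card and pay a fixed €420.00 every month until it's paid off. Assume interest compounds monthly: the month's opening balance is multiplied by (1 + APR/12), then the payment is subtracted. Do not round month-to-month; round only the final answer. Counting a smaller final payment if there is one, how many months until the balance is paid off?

98 payments

Monthly rate r = 25.7%/12 = 2.14167% = 0.0214167.
Recurrence: B ← B·(1+r) − €420.00.
Month 1: interest €366.76; balance after payment €17,071.76.
Month 2: interest €365.62; balance after payment €17,017.38.
Closed form: n = −ln(1 − rB₀/P)/ln(1+r) = −ln(0.12676)/ln(1.02142) ≈ 97.470, so the balance reaches zero during payment 98.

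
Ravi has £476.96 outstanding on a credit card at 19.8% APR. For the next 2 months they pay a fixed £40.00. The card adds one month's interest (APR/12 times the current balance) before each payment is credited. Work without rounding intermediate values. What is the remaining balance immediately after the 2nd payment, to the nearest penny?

£412.17

Monthly rate r = 19.8%/12 = 1.65% = 0.0165.
Each month: B ← B·(1+r) − £40.00.
Month 1: interest £7.87; balance after payment £444.83.
Month 2: interest £7.34; balance after payment £412.17.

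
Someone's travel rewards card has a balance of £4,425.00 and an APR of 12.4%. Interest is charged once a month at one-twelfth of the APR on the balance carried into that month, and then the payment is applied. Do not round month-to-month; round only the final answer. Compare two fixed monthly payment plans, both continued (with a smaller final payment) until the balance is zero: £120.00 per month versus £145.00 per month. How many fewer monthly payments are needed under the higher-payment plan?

10 fewer payments

Monthly rate r = 12.4%/12 = 1.03333% = 0.0103333.
At £120.00/mo: n = ⌈−ln(1 − rB₀/P)/ln(1+r)⌉ = 47 payments (last £79.78); total interest = total paid − £4,425.00 = £1,174.78.
At £145.00/mo: 37 payments (last £123.49); total interest £918.49.
Payments saved = 47 − 37 = 10.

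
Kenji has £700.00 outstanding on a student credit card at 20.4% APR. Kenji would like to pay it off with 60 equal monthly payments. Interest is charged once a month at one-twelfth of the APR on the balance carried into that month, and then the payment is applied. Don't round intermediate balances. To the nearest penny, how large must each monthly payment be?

Monthly rate r = 20.4%/12 = 1.7% = 0.017.
Level-payment amortization: P = B₀·r / (1 − (1+r)^(−n)) = 700.00·0.017 / (1 − 1.017^(−60)).
Denominator 1 − (1+r)^(−60) = 0.636300399.
P = 11.9 / 0.636300399 ≈ 18.70.

£18.70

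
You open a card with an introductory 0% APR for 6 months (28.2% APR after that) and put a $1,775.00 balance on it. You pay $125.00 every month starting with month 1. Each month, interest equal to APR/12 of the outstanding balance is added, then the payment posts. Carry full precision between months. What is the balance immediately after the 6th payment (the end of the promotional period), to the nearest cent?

Promo months 1–6 at r₀ = 0%/12 = 0; months 7+ at r₁ = 28.2%/12 = 0.0235.
After month 6 (no interest yet): B = $1,775.00 − 6·$125.00 = $1,025.00.

$1,025.00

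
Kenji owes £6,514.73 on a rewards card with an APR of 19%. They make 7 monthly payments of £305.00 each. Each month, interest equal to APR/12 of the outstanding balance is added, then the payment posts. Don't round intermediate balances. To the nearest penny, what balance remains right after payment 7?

£5,032.86

Monthly rate r = 19%/12 = 1.58333% = 0.0158333.
Each month: B ← B·(1+r) − £305.00.
Month 1: interest £103.15; balance after payment £6,312.88.
Month 2: interest £99.95; balance after payment £6,107.83.
Month 3: interest £96.71; balance after payment £5,899.54.
Month 4: interest £93.41; balance after payment £5,687.95.
Month 5: interest £90.06; balance after payment £5,473.01.
Month 6: interest £86.66; balance after payment £5,254.67.
Month 7: interest £83.20; balance after payment £5,032.86.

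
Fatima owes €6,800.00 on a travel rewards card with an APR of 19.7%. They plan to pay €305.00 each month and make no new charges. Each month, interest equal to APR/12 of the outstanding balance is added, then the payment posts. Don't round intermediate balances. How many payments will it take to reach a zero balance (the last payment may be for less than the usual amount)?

Monthly rate r = 19.7%/12 = 1.64167% = 0.0164167.
Recurrence: B ← B·(1+r) − €305.00.
Month 1: interest €111.63; balance after payment €6,606.63.
Month 2: interest €108.46; balance after payment €6,410.09.
Closed form: n = −ln(1 − rB₀/P)/ln(1+r) = −ln(0.63399)/ln(1.01642) ≈ 27.987, so the balance reaches zero during payment 28.

28 months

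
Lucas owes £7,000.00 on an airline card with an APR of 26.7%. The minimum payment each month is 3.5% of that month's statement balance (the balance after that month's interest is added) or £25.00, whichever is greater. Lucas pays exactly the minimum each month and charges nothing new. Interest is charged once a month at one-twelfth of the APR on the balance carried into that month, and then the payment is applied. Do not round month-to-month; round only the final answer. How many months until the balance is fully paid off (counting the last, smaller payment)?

Monthly rate r = 26.7%/12 = 2.225% = 0.02225.
While 3.5% of the post-interest balance exceeds £25.00, each month B ← (B·(1+r))·(1 − 0.035), i.e. B shrinks by the factor (1+r)·0.965 = 0.98647.
This holds for months 1–170. Entering month 171 the balance is £690.96; 3.5% of the post-interest balance is now below £25.00, so the flat £25.00 minimum applies from here.
From month 171 a fixed £25.00 at rate r clears £690.96 in 44 more payments. Total: 170 + 44 = 214 months.

214 months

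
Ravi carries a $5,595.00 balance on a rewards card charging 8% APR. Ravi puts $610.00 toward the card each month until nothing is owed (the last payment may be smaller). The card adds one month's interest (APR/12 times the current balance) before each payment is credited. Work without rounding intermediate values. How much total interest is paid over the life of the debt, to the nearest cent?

Monthly rate r = 8%/12 = 0.666667% = 0.00666667.
Payoff takes n = ⌈−ln(1 − rB₀/P)/ln(1+r)⌉ = ⌈9.496⌉ = 10 payments; the last is $303.10.
Total paid = 9·$610.00 + $303.10 = $5,793.10.
Total interest = total paid − principal = $5,793.10 − $5,595.00 = $198.10.

$198.10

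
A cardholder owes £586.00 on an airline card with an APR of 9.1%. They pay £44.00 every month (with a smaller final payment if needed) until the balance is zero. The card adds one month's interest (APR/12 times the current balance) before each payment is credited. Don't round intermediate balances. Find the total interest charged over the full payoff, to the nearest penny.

£34.10

Monthly rate r = 9.1%/12 = 0.758333% = 0.00758333.
Payoff takes n = ⌈−ln(1 − rB₀/P)/ln(1+r)⌉ = ⌈14.093⌉ = 15 payments; the last is £4.10.
Total paid = 14·£44.00 + £4.10 = £620.10.
Total interest = total paid − principal = £620.10 − £586.00 = £34.10.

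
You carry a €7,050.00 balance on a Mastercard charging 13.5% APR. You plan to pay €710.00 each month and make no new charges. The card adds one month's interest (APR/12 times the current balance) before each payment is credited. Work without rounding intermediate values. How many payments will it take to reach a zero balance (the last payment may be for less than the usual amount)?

Monthly rate r = 13.5%/12 = 1.125% = 0.01125.
Recurrence: B ← B·(1+r) − €710.00.
Month 1: interest €79.31; balance after payment €6,419.31.
Month 2: interest €72.22; balance after payment €5,781.53.
Closed form: n = −ln(1 − rB₀/P)/ln(1+r) = −ln(0.88829)/ln(1.01125) ≈ 10.588, so the balance reaches zero during payment 11.

11 payments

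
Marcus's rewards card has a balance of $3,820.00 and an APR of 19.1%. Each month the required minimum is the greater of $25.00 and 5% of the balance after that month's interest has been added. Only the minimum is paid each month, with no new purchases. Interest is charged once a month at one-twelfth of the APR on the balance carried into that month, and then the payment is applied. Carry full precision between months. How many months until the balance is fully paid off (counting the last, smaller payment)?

Monthly rate r = 19.1%/12 = 1.59167% = 0.0159167.
While 5% of the post-interest balance exceeds $25.00, each month B ← (B·(1+r))·(1 − 0.05), i.e. B shrinks by the factor (1+r)·0.95 = 0.96512.
This holds for months 1–58. Entering month 59 the balance is $487.31; 5% of the post-interest balance is now below $25.00, so the flat $25.00 minimum applies from here.
From month 59 a fixed $25.00 at rate r clears $487.31 in 24 more payments. Total: 58 + 24 = 82 months.

82 months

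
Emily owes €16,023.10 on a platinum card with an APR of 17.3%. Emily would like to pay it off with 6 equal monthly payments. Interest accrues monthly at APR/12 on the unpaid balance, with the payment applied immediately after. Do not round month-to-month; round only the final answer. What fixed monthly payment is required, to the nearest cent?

Monthly rate r = 17.3%/12 = 1.44167% = 0.0144167.
Level-payment amortization: P = B₀·r / (1 − (1+r)^(−n)) = 16023.10·0.0144167 / (1 − 1.01442^(−6)).
Denominator 1 − (1+r)^(−6) = 0.0822978605.
P = 231 / 0.0822978605 ≈ 2806.87.

€2,806.87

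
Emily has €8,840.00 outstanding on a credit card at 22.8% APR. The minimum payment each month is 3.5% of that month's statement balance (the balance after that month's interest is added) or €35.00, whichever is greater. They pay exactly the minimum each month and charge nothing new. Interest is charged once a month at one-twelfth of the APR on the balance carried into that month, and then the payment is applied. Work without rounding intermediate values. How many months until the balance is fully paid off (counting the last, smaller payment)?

Monthly rate r = 22.8%/12 = 1.9% = 0.019.
While 3.5% of the post-interest balance exceeds €35.00, each month B ← (B·(1+r))·(1 − 0.035), i.e. B shrinks by the factor (1+r)·0.965 = 0.98333.
This holds for months 1–131. Entering month 132 the balance is €978.02; 3.5% of the post-interest balance is now below €35.00, so the flat €35.00 minimum applies from here.
From month 132 a fixed €35.00 at rate r clears €978.02 in 41 more payments. Total: 131 + 41 = 172 months.

172 months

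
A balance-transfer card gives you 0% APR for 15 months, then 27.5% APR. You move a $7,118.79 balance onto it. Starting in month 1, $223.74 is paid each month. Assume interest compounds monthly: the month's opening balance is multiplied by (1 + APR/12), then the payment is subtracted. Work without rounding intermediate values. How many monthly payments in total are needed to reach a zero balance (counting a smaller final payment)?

Promo months 1–15 at r₀ = 0%/12 = 0; months 16+ at r₁ = 27.5%/12 = 0.0229167.
After month 15 (no interest yet): B = $7,118.79 − 15·$223.74 = $3,762.69.
Then at r₁ with $223.74/mo: n₂ = −ln(1 − r₁·B/P)/ln(1+r₁) ≈ 21.48 → 22 more payments.

37 payments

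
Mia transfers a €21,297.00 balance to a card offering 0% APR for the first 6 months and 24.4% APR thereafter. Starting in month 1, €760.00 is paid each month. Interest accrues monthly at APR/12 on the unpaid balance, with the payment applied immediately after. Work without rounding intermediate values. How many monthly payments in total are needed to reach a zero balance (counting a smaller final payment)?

36 months

Promo months 1–6 at r₀ = 0%/12 = 0; months 7+ at r₁ = 24.4%/12 = 0.0203333.
After month 6 (no interest yet): B = €21,297.00 − 6·€760.00 = €16,737.00.
Then at r₁ with €760.00/mo: n₂ = −ln(1 − r₁·B/P)/ln(1+r₁) ≈ 29.50 → 30 more payments.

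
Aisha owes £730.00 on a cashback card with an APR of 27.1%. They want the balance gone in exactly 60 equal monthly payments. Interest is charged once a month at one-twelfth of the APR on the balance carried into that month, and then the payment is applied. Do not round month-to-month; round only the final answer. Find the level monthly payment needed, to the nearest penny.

£22.33

Monthly rate r = 27.1%/12 = 2.25833% = 0.0225833.
Level-payment amortization: P = B₀·r / (1 − (1+r)^(−n)) = 730.00·0.0225833 / (1 − 1.02258^(−60)).
Denominator 1 − (1+r)^(−60) = 0.738135036.
P = 16.4858 / 0.738135036 ≈ 22.33.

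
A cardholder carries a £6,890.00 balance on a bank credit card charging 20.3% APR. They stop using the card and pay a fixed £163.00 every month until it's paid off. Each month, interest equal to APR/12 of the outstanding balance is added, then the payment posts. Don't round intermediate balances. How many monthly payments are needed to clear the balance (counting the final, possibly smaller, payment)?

Monthly rate r = 20.3%/12 = 1.69167% = 0.0169167.
Recurrence: B ← B·(1+r) − £163.00.
Month 1: interest £116.56; balance after payment £6,843.56.
Month 2: interest £115.77; balance after payment £6,796.33.
Closed form: n = −ln(1 − rB₀/P)/ln(1+r) = −ln(0.28493)/ln(1.01692) ≈ 74.843, so the balance reaches zero during payment 75.

75 payments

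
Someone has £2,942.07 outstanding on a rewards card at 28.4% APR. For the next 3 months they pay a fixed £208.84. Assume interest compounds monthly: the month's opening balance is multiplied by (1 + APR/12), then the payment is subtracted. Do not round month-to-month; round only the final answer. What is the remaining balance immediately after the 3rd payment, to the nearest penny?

Monthly rate r = 28.4%/12 = 2.36667% = 0.0236667.
Each month: B ← B·(1+r) − £208.84.
Month 1: interest £69.63; balance after payment £2,802.86.
Month 2: interest £66.33; balance after payment £2,660.35.
Month 3: interest £62.96; balance after payment £2,514.48.

£2,514.48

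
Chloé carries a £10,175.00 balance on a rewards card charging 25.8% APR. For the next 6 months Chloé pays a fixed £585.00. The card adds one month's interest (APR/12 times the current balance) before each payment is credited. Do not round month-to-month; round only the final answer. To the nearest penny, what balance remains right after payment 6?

Monthly rate r = 25.8%/12 = 2.15% = 0.0215.
Each month: B ← B·(1+r) − £585.00.
Month 1: interest £218.76; balance after payment £9,808.76.
Month 2: interest £210.89; balance after payment £9,434.65.
Month 3: interest £202.84; balance after payment £9,052.50.
Month 4: interest £194.63; balance after payment £8,662.12.
Month 5: interest £186.24; balance after payment £8,263.36.
Month 6: interest £177.66; balance after payment £7,856.02.

£7,856.02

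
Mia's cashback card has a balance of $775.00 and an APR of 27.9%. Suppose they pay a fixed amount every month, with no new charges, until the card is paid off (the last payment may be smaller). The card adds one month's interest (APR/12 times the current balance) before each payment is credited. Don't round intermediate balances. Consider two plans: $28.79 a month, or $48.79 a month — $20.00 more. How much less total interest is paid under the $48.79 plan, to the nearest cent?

$253.05

Monthly rate r = 27.9%/12 = 2.325% = 0.02325.
At $28.79/mo: n = ⌈−ln(1 − rB₀/P)/ln(1+r)⌉ = 43 payments (last $22.39); total interest = total paid − $775.00 = $456.57.
At $48.79/mo: 21 payments (last $2.72); total interest $203.52.
Interest saved = $456.57 − $203.52 = $253.05.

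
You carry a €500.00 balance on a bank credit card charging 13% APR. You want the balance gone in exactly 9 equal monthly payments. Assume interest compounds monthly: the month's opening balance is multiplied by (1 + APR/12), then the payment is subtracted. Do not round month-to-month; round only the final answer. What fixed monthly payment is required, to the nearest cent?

Monthly rate r = 13%/12 = 1.08333% = 0.0108333.
Level-payment amortization: P = B₀·r / (1 − (1+r)^(−n)) = 500.00·0.0108333 / (1 − 1.01083^(−9)).
Denominator 1 − (1+r)^(−9) = 0.0924219023.
P = 5.41667 / 0.0924219023 ≈ 58.61.

€58.61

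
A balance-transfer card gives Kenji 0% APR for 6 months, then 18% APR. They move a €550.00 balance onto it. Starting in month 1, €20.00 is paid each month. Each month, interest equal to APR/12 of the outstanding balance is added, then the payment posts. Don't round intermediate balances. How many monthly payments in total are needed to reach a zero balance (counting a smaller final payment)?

33 months

Promo months 1–6 at r₀ = 0%/12 = 0; months 7+ at r₁ = 18%/12 = 0.015.
After month 6 (no interest yet): B = €550.00 − 6·€20.00 = €430.00.
Then at r₁ with €20.00/mo: n₂ = −ln(1 − r₁·B/P)/ln(1+r₁) ≈ 26.15 → 27 more payments.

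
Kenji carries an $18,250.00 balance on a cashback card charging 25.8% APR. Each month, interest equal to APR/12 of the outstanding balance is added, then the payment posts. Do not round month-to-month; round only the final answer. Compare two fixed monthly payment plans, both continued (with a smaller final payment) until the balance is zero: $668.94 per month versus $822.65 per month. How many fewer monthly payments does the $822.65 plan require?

11 fewer payments

Monthly rate r = 25.8%/12 = 2.15% = 0.0215.
At $668.94/mo: n = ⌈−ln(1 − rB₀/P)/ln(1+r)⌉ = 42 payments (last $350.55); total interest = total paid − $18,250.00 = $9,527.09.
At $822.65/mo: 31 payments (last $386.67); total interest $6,816.17.
Payments saved = 42 − 31 = 11.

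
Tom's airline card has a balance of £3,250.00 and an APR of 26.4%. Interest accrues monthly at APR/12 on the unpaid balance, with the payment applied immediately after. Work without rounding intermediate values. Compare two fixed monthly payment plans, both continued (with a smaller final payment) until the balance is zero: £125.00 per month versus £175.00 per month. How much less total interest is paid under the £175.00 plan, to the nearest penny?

Monthly rate r = 26.4%/12 = 2.2% = 0.022.
At £125.00/mo: n = ⌈−ln(1 − rB₀/P)/ln(1+r)⌉ = 39 payments (last £124.62); total interest = total paid − £3,250.00 = £1,624.62.
At £175.00/mo: 25 payments (last £23.85); total interest £973.85.
Interest saved = £1,624.62 − £973.85 = £650.77.

£650.77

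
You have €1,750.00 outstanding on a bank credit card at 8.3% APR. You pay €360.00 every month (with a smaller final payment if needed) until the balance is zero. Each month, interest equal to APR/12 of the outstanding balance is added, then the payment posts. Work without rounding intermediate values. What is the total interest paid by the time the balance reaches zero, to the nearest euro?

Monthly rate r = 8.3%/12 = 0.691667% = 0.00691667.
Payoff takes n = ⌈−ln(1 − rB₀/P)/ln(1+r)⌉ = ⌈4.962⌉ = 5 payments; the last is €346.29.
Total paid = 4·€360.00 + €346.29 = €1,786.29.
Total interest = total paid − principal = €1,786.29 − €1,750.00 = €36.29.

€36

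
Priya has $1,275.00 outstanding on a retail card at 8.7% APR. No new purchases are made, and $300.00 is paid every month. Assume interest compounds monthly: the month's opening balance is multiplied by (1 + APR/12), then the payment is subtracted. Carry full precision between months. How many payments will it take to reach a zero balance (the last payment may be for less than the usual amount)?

5 payments

Monthly rate r = 8.7%/12 = 0.725% = 0.00725.
Recurrence: B ← B·(1+r) − $300.00.
Month 1: interest $9.24; balance after payment $984.24.
Month 2: interest $7.14; balance after payment $691.38.
Month 3: interest $5.01; balance after payment $396.39.
Month 4: interest $2.87; balance after payment $99.27.
Month 5: interest $0.72; balance after payment $0.00.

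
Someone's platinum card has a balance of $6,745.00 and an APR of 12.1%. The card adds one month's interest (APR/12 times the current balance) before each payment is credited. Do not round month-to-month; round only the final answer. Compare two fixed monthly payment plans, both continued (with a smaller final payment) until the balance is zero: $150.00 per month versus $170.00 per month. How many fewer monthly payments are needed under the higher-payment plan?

Monthly rate r = 12.1%/12 = 1.00833% = 0.0100833.
At $150.00/mo: n = ⌈−ln(1 − rB₀/P)/ln(1+r)⌉ = 61 payments (last $31.42); total interest = total paid − $6,745.00 = $2,286.42.
At $170.00/mo: 51 payments (last $157.68); total interest $1,912.68.
Payments saved = 61 − 51 = 10.

10 fewer payments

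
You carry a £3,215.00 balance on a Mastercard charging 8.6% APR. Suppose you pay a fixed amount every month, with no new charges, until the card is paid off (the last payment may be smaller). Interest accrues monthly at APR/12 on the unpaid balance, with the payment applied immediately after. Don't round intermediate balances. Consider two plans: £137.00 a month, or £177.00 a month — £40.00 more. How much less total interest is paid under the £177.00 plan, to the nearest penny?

Monthly rate r = 8.6%/12 = 0.716667% = 0.00716667.
At £137.00/mo: n = ⌈−ln(1 − rB₀/P)/ln(1+r)⌉ = 26 payments (last £107.77); total interest = total paid − £3,215.00 = £317.77.
At £177.00/mo: 20 payments (last £93.88); total interest £241.88.
Interest saved = £317.77 − £241.88 = £75.89.

£75.89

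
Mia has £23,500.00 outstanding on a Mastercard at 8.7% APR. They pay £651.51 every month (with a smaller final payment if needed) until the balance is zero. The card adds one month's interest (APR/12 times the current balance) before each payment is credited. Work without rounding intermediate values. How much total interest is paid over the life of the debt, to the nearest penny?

Monthly rate r = 8.7%/12 = 0.725% = 0.00725.
Payoff takes n = ⌈−ln(1 − rB₀/P)/ln(1+r)⌉ = ⌈41.964⌉ = 42 payments; the last is £628.44.
Total paid = 41·£651.51 + £628.44 = £27,340.35.
Total interest = total paid − principal = £27,340.35 − £23,500.00 = £3,840.35.

£3,840.35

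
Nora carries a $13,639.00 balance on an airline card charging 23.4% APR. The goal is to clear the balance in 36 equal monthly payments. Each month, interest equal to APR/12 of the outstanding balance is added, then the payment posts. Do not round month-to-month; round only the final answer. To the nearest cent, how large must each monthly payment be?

$530.81

Monthly rate r = 23.4%/12 = 1.95% = 0.0195.
Level-payment amortization: P = B₀·r / (1 − (1+r)^(−n)) = 13639.00·0.0195 / (1 − 1.0195^(−36)).
Denominator 1 − (1+r)^(−36) = 0.501046911.
P = 265.961 / 0.501046911 ≈ 530.81.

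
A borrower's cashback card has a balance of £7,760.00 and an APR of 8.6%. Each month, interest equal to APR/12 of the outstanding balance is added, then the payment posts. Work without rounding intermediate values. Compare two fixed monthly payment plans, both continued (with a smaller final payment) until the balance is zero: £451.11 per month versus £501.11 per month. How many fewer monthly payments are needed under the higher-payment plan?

2 fewer payments

Monthly rate r = 8.6%/12 = 0.716667% = 0.00716667.
At £451.11/mo: n = ⌈−ln(1 − rB₀/P)/ln(1+r)⌉ = 19 payments (last £191.73); total interest = total paid − £7,760.00 = £551.71.
At £501.11/mo: 17 payments (last £237.50); total interest £495.26.
Payments saved = 19 − 17 = 2.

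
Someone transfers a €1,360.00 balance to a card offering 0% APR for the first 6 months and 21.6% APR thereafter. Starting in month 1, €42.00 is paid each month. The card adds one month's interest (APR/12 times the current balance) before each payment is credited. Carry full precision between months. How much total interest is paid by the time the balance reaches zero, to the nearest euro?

Promo months 1–6 at r₀ = 0%/12 = 0; months 7+ at r₁ = 21.6%/12 = 0.018.
After month 6 (no interest yet): B = €1,360.00 − 6·€42.00 = €1,108.00.
Then at r₁ with €42.00/mo: n₂ = −ln(1 − r₁·B/P)/ln(1+r₁) ≈ 36.10 → 37 more payments.
Total paid = 42·€42.00 + €4.39 = €1,768.39; interest = €1,768.39 − €1,360.00 = €408.39.

€408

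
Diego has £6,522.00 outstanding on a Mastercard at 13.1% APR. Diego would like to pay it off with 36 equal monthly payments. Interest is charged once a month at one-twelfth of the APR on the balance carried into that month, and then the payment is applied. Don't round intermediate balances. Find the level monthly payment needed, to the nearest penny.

£220.07

Monthly rate r = 13.1%/12 = 1.09167% = 0.0109167.
Level-payment amortization: P = B₀·r / (1 − (1+r)^(−n)) = 6522.00·0.0109167 / (1 − 1.01092^(−36)).
Denominator 1 − (1+r)^(−36) = 0.323532152.
P = 71.1985 / 0.323532152 ≈ 220.07.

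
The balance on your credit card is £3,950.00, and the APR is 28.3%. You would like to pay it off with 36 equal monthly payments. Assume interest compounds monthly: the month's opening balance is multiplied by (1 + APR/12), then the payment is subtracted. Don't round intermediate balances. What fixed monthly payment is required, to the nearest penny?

Monthly rate r = 28.3%/12 = 2.35833% = 0.0235833.
Level-payment amortization: P = B₀·r / (1 − (1+r)^(−n)) = 3950.00·0.0235833 / (1 − 1.02358^(−36)).
Denominator 1 − (1+r)^(−36) = 0.567919575.
P = 93.1542 / 0.567919575 ≈ 164.03.

£164.03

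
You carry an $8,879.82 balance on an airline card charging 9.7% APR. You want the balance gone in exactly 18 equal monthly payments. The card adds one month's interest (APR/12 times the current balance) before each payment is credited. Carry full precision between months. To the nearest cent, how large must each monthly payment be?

$532.07

Monthly rate r = 9.7%/12 = 0.808333% = 0.00808333.
Level-payment amortization: P = B₀·r / (1 − (1+r)^(−n)) = 8879.82·0.00808333 / (1 − 1.00808^(−18)).
Denominator 1 − (1+r)^(−18) = 0.134904252.
P = 71.7785 / 0.134904252 ≈ 532.07.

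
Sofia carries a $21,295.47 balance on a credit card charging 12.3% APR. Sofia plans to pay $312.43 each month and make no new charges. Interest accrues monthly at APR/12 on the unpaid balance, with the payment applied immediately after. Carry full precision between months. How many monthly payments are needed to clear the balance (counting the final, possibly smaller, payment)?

118 months

Monthly rate r = 12.3%/12 = 1.025% = 0.01025.
Recurrence: B ← B·(1+r) − $312.43.
Month 1: interest $218.28; balance after payment $21,201.32.
Month 2: interest $217.31; balance after payment $21,106.20.
Closed form: n = −ln(1 − rB₀/P)/ln(1+r) = −ln(0.30135)/ln(1.01025) ≈ 117.621, so the balance reaches zero during payment 118.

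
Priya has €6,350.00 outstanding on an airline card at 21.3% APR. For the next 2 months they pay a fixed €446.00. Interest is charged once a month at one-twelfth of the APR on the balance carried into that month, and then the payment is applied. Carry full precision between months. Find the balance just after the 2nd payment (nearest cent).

Monthly rate r = 21.3%/12 = 1.775% = 0.01775.
Each month: B ← B·(1+r) − €446.00.
Month 1: interest €112.71; balance after payment €6,016.71.
Month 2: interest €106.80; balance after payment €5,677.51.

€5,677.51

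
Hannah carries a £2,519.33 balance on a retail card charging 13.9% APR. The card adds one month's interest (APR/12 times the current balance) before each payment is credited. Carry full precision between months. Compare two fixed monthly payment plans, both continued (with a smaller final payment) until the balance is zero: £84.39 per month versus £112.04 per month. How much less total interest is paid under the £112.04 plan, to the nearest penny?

£174.02

Monthly rate r = 13.9%/12 = 1.15833% = 0.0115833.
At £84.39/mo: n = ⌈−ln(1 − rB₀/P)/ln(1+r)⌉ = 37 payments (last £71.45); total interest = total paid − £2,519.33 = £590.16.
At £112.04/mo: 27 payments (last £22.43); total interest £416.14.
Interest saved = £590.16 − £416.14 = £174.02.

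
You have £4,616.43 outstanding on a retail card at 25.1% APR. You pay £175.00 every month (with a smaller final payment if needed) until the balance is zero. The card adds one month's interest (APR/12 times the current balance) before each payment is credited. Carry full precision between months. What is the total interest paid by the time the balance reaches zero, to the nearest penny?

Monthly rate r = 25.1%/12 = 2.09167% = 0.0209167.
Payoff takes n = ⌈−ln(1 − rB₀/P)/ln(1+r)⌉ = ⌈38.764⌉ = 39 payments; the last is £134.07.
Total paid = 38·£175.00 + £134.07 = £6,784.07.
Total interest = total paid − principal = £6,784.07 − £4,616.43 = £2,167.64.

£2,167.64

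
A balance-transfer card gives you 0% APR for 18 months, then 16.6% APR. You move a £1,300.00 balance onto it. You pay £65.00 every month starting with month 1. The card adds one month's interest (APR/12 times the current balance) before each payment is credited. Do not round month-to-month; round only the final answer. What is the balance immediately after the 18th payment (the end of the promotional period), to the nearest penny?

£130.00

Promo months 1–18 at r₀ = 0%/12 = 0; months 19+ at r₁ = 16.6%/12 = 0.0138333.
After month 18 (no interest yet): B = £1,300.00 − 18·£65.00 = £130.00.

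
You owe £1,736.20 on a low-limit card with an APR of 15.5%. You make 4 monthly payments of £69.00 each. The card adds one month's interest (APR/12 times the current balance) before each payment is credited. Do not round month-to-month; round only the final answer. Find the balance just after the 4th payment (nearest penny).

£1,546.26

Monthly rate r = 15.5%/12 = 1.29167% = 0.0129167.
Each month: B ← B·(1+r) − £69.00.
Month 1: interest £22.43; balance after payment £1,689.63.
Month 2: interest £21.82; balance after payment £1,642.45.
Month 3: interest £21.21; balance after payment £1,594.67.
Month 4: interest £20.60; balance after payment £1,546.26.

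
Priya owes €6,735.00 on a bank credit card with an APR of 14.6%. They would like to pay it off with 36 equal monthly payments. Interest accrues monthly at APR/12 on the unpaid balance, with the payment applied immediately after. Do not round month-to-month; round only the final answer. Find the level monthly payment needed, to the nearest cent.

Monthly rate r = 14.6%/12 = 1.21667% = 0.0121667.
Level-payment amortization: P = B₀·r / (1 − (1+r)^(−n)) = 6735.00·0.0121667 / (1 − 1.01217^(−36)).
Denominator 1 − (1+r)^(−36) = 0.352966311.
P = 81.9425 / 0.352966311 ≈ 232.15.

€232.15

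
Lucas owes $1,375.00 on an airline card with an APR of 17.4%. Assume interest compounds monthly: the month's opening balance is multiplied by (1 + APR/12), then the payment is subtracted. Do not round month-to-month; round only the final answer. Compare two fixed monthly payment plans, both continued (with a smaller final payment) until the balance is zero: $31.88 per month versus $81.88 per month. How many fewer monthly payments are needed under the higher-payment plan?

49 fewer payments

Monthly rate r = 17.4%/12 = 1.45% = 0.0145.
At $31.88/mo: n = ⌈−ln(1 − rB₀/P)/ln(1+r)⌉ = 69 payments (last $6.58); total interest = total paid − $1,375.00 = $799.42.
At $81.88/mo: 20 payments (last $31.57); total interest $212.29.
Payments saved = 69 − 20 = 49.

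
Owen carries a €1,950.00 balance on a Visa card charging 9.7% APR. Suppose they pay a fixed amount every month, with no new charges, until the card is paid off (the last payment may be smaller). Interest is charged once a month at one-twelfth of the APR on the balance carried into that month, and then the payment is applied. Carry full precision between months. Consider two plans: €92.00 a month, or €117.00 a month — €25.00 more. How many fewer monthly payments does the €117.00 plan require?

Monthly rate r = 9.7%/12 = 0.808333% = 0.00808333.
At €92.00/mo: n = ⌈−ln(1 − rB₀/P)/ln(1+r)⌉ = 24 payments (last €31.69); total interest = total paid − €1,950.00 = €197.69.
At €117.00/mo: 18 payments (last €113.95); total interest €152.95.
Payments saved = 24 − 18 = 6.

6 fewer payments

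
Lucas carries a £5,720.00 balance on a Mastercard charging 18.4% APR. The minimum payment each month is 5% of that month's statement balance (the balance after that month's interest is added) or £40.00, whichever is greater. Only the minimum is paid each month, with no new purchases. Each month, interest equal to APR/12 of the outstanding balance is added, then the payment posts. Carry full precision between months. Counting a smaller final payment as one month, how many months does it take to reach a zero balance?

Monthly rate r = 18.4%/12 = 1.53333% = 0.0153333.
While 5% of the post-interest balance exceeds £40.00, each month B ← (B·(1+r))·(1 − 0.05), i.e. B shrinks by the factor (1+r)·0.95 = 0.96457.
This holds for months 1–55. Entering month 56 the balance is £786.45; 5% of the post-interest balance is now below £40.00, so the flat £40.00 minimum applies from here.
From month 56 a fixed £40.00 at rate r clears £786.45 in 24 more payments. Total: 55 + 24 = 79 months.

79 months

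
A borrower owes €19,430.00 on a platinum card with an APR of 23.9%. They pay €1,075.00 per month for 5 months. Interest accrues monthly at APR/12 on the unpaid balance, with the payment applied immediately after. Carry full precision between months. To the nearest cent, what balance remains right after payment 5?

Monthly rate r = 23.9%/12 = 1.99167% = 0.0199167.
Each month: B ← B·(1+r) − €1,075.00.
Month 1: interest €386.98; balance after payment €18,741.98.
Month 2: interest €373.28; balance after payment €18,040.26.
Month 3: interest €359.30; balance after payment €17,324.56.
Month 4: interest €345.05; balance after payment €16,594.61.
Month 5: interest €330.51; balance after payment €15,850.12.

€15,850.12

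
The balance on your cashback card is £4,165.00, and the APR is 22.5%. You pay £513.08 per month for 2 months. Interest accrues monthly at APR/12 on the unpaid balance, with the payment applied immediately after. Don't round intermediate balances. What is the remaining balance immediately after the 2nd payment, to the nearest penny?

£3,286.87

Monthly rate r = 22.5%/12 = 1.875% = 0.01875.
Each month: B ← B·(1+r) − £513.08.
Month 1: interest £78.09; balance after payment £3,730.01.
Month 2: interest £69.94; balance after payment £3,286.87.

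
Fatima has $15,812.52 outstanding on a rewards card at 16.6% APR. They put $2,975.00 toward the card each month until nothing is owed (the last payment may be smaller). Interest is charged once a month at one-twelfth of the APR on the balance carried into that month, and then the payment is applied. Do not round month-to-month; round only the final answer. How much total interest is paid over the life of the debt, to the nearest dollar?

Monthly rate r = 16.6%/12 = 1.38333% = 0.0138333.
Payoff takes n = ⌈−ln(1 − rB₀/P)/ln(1+r)⌉ = ⌈5.559⌉ = 6 payments; the last is $1,667.38.
Total paid = 5·$2,975.00 + $1,667.38 = $16,542.38.
Total interest = total paid − principal = $16,542.38 − $15,812.52 = $729.86.

$730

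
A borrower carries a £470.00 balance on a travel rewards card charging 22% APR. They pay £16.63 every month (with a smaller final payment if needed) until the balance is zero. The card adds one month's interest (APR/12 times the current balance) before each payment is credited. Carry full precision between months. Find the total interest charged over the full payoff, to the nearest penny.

£198.34

Monthly rate r = 22%/12 = 1.83333% = 0.0183333.
Payoff takes n = ⌈−ln(1 − rB₀/P)/ln(1+r)⌉ = ⌈40.188⌉ = 41 payments; the last is £3.14.
Total paid = 40·£16.63 + £3.14 = £668.34.
Total interest = total paid − principal = £668.34 − £470.00 = £198.34.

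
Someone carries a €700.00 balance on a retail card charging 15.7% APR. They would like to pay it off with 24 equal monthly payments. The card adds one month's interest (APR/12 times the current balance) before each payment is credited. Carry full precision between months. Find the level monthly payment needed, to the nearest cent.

€34.17

Monthly rate r = 15.7%/12 = 1.30833% = 0.0130833.
Level-payment amortization: P = B₀·r / (1 − (1+r)^(−n)) = 700.00·0.0130833 / (1 − 1.01308^(−24)).
Denominator 1 − (1+r)^(−24) = 0.26799187.
P = 9.15833 / 0.26799187 ≈ 34.17.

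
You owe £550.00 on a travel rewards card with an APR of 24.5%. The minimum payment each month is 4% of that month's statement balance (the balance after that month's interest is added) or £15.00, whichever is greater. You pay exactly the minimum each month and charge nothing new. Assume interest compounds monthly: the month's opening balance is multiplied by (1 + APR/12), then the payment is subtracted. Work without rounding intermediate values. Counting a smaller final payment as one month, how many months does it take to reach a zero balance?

Monthly rate r = 24.5%/12 = 2.04167% = 0.0204167.
While 4% of the post-interest balance exceeds £15.00, each month B ← (B·(1+r))·(1 − 0.04), i.e. B shrinks by the factor (1+r)·0.96 = 0.9796.
This holds for months 1–20. Entering month 21 the balance is £364.20; 4% of the post-interest balance is now below £15.00, so the flat £15.00 minimum applies from here.
From month 21 a fixed £15.00 at rate r clears £364.20 in 34 more payments. Total: 20 + 34 = 54 months.

54 months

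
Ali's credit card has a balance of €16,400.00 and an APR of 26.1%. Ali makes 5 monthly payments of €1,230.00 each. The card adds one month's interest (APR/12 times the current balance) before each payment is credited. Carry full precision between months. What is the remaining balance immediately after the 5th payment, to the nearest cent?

Monthly rate r = 26.1%/12 = 2.175% = 0.02175.
Each month: B ← B·(1+r) − €1,230.00.
Month 1: interest €356.70; balance after payment €15,526.70.
Month 2: interest €337.71; balance after payment €14,634.41.
Month 3: interest €318.30; balance after payment €13,722.70.
Month 4: interest €298.47; balance after payment €12,791.17.
Month 5: interest €278.21; balance after payment €11,839.38.

€11,839.38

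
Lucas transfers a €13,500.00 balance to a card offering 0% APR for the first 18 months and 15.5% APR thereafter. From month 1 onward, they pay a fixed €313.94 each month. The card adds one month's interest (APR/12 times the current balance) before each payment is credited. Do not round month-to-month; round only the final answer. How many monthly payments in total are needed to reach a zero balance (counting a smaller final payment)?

Promo months 1–18 at r₀ = 0%/12 = 0; months 19+ at r₁ = 15.5%/12 = 0.0129167.
After month 18 (no interest yet): B = €13,500.00 − 18·€313.94 = €7,849.08.
Then at r₁ with €313.94/mo: n₂ = −ln(1 − r₁·B/P)/ln(1+r₁) ≈ 30.39 → 31 more payments.

49 months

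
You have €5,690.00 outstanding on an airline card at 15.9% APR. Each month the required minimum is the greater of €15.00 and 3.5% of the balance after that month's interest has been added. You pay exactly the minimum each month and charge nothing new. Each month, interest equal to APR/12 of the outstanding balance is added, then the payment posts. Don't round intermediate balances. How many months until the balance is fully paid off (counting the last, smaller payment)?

Monthly rate r = 15.9%/12 = 1.325% = 0.01325.
While 3.5% of the post-interest balance exceeds €15.00, each month B ← (B·(1+r))·(1 − 0.035), i.e. B shrinks by the factor (1+r)·0.965 = 0.97779.
This holds for months 1–116. Entering month 117 the balance is €420.15; 3.5% of the post-interest balance is now below €15.00, so the flat €15.00 minimum applies from here.
From month 117 a fixed €15.00 at rate r clears €420.15 in 36 more payments. Total: 116 + 36 = 152 months.

152 months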